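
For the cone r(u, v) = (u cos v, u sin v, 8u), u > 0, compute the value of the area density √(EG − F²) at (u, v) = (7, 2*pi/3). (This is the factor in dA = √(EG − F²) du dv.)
√(EG − F²)|_{(7, 2*pi/3)} = 7*sqrt(65)

E = 65, F = 0, G = u^2, so EG − F² = 65*u^2. Taking the positive square root: √(EG − F²) = sqrt(65)*Abs(u). At (u, v) = (7, 2*pi/3): 7*sqrt(65).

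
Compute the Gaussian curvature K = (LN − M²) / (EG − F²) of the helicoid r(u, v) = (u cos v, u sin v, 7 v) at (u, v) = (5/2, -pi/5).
K = -784/48841

Coefficients of the first fundamental form: E = 1, F = 0, G = u^2 + 49.
Coefficients of the second fundamental form: L = 0, M = -7/sqrt(u^2 + 49), N = 0.
Assemble K = (LN − M²)/(EG − F²) = -49/(u^2 + 49)^2. At (u, v) = (5/2, -pi/5): K = -784/48841.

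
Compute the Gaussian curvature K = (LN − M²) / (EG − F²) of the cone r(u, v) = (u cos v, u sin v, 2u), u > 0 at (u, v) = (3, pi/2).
K = 0

Coefficients of the first fundamental form: E = 5, F = 0, G = u^2.
Coefficients of the second fundamental form: L = 0, M = 0, N = 2*sqrt(5)*u^2/(5*Abs(u)).
Assemble K = (LN − M²)/(EG − F²) = 0. At (u, v) = (3, pi/2): K = 0.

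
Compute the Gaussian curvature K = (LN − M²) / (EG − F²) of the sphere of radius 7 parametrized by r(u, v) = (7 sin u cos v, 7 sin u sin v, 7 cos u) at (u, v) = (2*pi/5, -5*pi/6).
K = 1/49

Coefficients of the first fundamental form: E = 49, F = 0, G = 49*sin(u)^2.
Coefficients of the second fundamental form: L = -7*sin(u)/Abs(sin(u)), M = 0, N = -7*sin(u)^3/Abs(sin(u)).
Assemble K = (LN − M²)/(EG − F²) = 1/49. At (u, v) = (2*pi/5, -5*pi/6): K = 1/49.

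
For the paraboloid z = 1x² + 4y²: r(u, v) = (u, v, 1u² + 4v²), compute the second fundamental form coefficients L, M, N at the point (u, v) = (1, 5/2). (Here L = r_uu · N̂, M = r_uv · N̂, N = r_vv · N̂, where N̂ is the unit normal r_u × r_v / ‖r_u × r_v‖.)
L = 2*sqrt(5)/45;  M = 0;  N = 8*sqrt(5)/45

Compute the unit normal N̂(u, v) = (-2*u/sqrt(4*u^2 + 64*v^2 + 1), -8*v/sqrt(4*u^2 + 64*v^2 + 1), 1/sqrt(4*u^2 + 64*v^2 + 1)), and the second partials r_uu, r_uv, r_vv. Take dot products:
  L(u, v) = r_uu · N̂ = 2/sqrt(4*u^2 + 64*v^2 + 1),
  M(u, v) = r_uv · N̂ = 0,
  N(u, v) = r_vv · N̂ = 8/sqrt(4*u^2 + 64*v^2 + 1).
Evaluating at (u, v) = (1, 5/2):
  L = 2*sqrt(5)/45, M = 0, N = 8*sqrt(5)/45.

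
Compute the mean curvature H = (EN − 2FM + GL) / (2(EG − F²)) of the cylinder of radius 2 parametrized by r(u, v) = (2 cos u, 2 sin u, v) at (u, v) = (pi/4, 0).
H = -1/4

With E = 4, F = 0, G = 1, L = -2, M = 0, N = 0, assemble
  H = (EN − 2FM + GL) / (2(EG − F²)) = -1/4.
At (u, v) = (pi/4, 0): H = -1/4.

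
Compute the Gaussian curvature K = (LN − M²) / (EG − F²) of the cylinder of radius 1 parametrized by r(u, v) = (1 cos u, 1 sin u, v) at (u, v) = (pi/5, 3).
K = 0

Coefficients of the first fundamental form: E = 1, F = 0, G = 1.
Coefficients of the second fundamental form: L = -1, M = 0, N = 0.
Assemble K = (LN − M²)/(EG − F²) = 0. At (u, v) = (pi/5, 3): K = 0.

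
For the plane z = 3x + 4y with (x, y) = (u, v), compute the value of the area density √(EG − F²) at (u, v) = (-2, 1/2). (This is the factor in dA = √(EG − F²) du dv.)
√(EG − F²)|_{(-2, 1/2)} = sqrt(26)

E = 10, F = 12, G = 17, so EG − F² = 26. Taking the positive square root: √(EG − F²) = sqrt(26). At (u, v) = (-2, 1/2): sqrt(26).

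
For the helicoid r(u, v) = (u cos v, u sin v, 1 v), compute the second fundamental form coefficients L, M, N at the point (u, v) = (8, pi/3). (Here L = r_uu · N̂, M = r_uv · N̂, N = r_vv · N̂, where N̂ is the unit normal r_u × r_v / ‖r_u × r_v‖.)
L = 0;  M = -sqrt(65)/65;  N = 0

Compute the unit normal N̂(u, v) = (sin(v)/sqrt(u^2 + 1), -cos(v)/sqrt(u^2 + 1), u/sqrt(u^2 + 1)), and the second partials r_uu, r_uv, r_vv. Take dot products:
  L(u, v) = r_uu · N̂ = 0,
  M(u, v) = r_uv · N̂ = -1/sqrt(u^2 + 1),
  N(u, v) = r_vv · N̂ = 0.
Evaluating at (u, v) = (8, pi/3):
  L = 0, M = -sqrt(65)/65, N = 0.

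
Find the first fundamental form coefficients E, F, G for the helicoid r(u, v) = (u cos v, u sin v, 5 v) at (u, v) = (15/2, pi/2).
E = 1;  F = 0;  G = 325/4

Partials: r_u = (cos(v), sin(v), 0), r_v = (-u*sin(v), u*cos(v), 5). As functions of (u, v):
  E = r_u · r_u = 1,
  F = r_u · r_v = 0,
  G = r_v · r_v = u^2 + 25.
Evaluating at (u, v) = (15/2, pi/2): E = 1, F = 0, G = 325/4.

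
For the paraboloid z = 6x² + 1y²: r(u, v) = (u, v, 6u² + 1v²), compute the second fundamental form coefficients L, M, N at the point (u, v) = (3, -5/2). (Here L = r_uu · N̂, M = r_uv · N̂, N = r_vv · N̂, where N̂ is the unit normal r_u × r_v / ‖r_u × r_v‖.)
L = 6*sqrt(1322)/661;  M = 0;  N = sqrt(1322)/661

Compute the unit normal N̂(u, v) = (-12*u/sqrt(144*u^2 + 4*v^2 + 1), -2*v/sqrt(144*u^2 + 4*v^2 + 1), 1/sqrt(144*u^2 + 4*v^2 + 1)), and the second partials r_uu, r_uv, r_vv. Take dot products:
  L(u, v) = r_uu · N̂ = 12/sqrt(144*u^2 + 4*v^2 + 1),
  M(u, v) = r_uv · N̂ = 0,
  N(u, v) = r_vv · N̂ = 2/sqrt(144*u^2 + 4*v^2 + 1).
Evaluating at (u, v) = (3, -5/2):
  L = 6*sqrt(1322)/661, M = 0, N = sqrt(1322)/661.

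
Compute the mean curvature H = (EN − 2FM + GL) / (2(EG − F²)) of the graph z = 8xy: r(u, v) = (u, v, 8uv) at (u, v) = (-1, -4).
H = -2048/35937

With E = 64*v^2 + 1, F = 64*u*v, G = 64*u^2 + 1, L = 0, M = 8/sqrt(64*u^2 + 64*v^2 + 1), N = 0, assemble
  H = (EN − 2FM + GL) / (2(EG − F²)) = -512*u*v/(64*u^2 + 64*v^2 + 1)^(3/2).
At (u, v) = (-1, -4): H = -2048/35937.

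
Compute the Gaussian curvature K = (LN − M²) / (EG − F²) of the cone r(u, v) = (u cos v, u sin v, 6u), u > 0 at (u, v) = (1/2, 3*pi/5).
K = 0

Coefficients of the first fundamental form: E = 37, F = 0, G = u^2.
Coefficients of the second fundamental form: L = 0, M = 0, N = 6*sqrt(37)*u^2/(37*Abs(u)).
Assemble K = (LN − M²)/(EG − F²) = 0. At (u, v) = (1/2, 3*pi/5): K = 0.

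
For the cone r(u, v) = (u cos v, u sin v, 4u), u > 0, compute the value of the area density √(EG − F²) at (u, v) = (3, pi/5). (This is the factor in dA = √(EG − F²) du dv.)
√(EG − F²)|_{(3, pi/5)} = 3*sqrt(17)

E = 17, F = 0, G = u^2, so EG − F² = 17*u^2. Taking the positive square root: √(EG − F²) = sqrt(17)*Abs(u). At (u, v) = (3, pi/5): 3*sqrt(17).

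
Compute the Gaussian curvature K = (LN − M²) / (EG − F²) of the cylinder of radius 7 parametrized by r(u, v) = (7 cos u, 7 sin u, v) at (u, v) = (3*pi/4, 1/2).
K = 0

Coefficients of the first fundamental form: E = 49, F = 0, G = 1.
Coefficients of the second fundamental form: L = -7, M = 0, N = 0.
Assemble K = (LN − M²)/(EG − F²) = 0. At (u, v) = (3*pi/4, 1/2): K = 0.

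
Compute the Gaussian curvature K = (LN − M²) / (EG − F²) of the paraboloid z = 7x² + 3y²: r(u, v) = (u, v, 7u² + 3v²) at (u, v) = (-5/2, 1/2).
K = 84/1525225

Coefficients of the first fundamental form: E = 196*u^2 + 1, F = 84*u*v, G = 36*v^2 + 1.
Coefficients of the second fundamental form: L = 14/sqrt(196*u^2 + 36*v^2 + 1), M = 0, N = 6/sqrt(196*u^2 + 36*v^2 + 1).
Assemble K = (LN − M²)/(EG − F²) = 84/(38416*u^4 + 14112*u^2*v^2 + 392*u^2 + 1296*v^4 + 72*v^2 + 1). At (u, v) = (-5/2, 1/2): K = 84/1525225.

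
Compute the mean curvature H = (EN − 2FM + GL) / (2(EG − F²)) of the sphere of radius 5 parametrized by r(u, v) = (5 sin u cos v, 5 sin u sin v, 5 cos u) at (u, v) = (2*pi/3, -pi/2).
H = -1/5

With E = 25, F = 0, G = 25*sin(u)^2, L = -5*sin(u)/Abs(sin(u)), M = 0, N = -5*sin(u)^3/Abs(sin(u)), assemble
  H = (EN − 2FM + GL) / (2(EG − F²)) = -sin(u)/(5*Abs(sin(u))).
At (u, v) = (2*pi/3, -pi/2): H = -1/5.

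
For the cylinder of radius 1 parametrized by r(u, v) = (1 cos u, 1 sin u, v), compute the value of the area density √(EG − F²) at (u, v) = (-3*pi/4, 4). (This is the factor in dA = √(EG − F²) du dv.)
√(EG − F²)|_{(-3*pi/4, 4)} = 1

E = 1, F = 0, G = 1, so EG − F² = 1. Taking the positive square root: √(EG − F²) = 1. At (u, v) = (-3*pi/4, 4): 1.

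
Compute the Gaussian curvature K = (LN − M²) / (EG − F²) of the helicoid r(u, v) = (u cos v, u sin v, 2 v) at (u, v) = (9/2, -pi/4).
K = -64/9409

Coefficients of the first fundamental form: E = 1, F = 0, G = u^2 + 4.
Coefficients of the second fundamental form: L = 0, M = -2/sqrt(u^2 + 4), N = 0.
Assemble K = (LN − M²)/(EG − F²) = -4/(u^2 + 4)^2. At (u, v) = (9/2, -pi/4): K = -64/9409.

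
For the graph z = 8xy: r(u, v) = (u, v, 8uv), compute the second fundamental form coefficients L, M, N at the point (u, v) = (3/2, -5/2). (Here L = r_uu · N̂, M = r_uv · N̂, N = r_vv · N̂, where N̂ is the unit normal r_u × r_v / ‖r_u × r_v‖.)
L = 0;  M = 8*sqrt(545)/545;  N = 0

Compute the unit normal N̂(u, v) = (-8*v/sqrt(64*u^2 + 64*v^2 + 1), -8*u/sqrt(64*u^2 + 64*v^2 + 1), 1/sqrt(64*u^2 + 64*v^2 + 1)), and the second partials r_uu, r_uv, r_vv. Take dot products:
  L(u, v) = r_uu · N̂ = 0,
  M(u, v) = r_uv · N̂ = 8/sqrt(64*u^2 + 64*v^2 + 1),
  N(u, v) = r_vv · N̂ = 0.
Evaluating at (u, v) = (3/2, -5/2):
  L = 0, M = 8*sqrt(545)/545, N = 0.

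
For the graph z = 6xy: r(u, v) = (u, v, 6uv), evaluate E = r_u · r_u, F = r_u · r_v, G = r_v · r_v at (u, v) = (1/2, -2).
E = 145;  F = -36;  G = 10

Partials: r_u = (1, 0, 6*v), r_v = (0, 1, 6*u). As functions of (u, v):
  E = r_u · r_u = 36*v^2 + 1,
  F = r_u · r_v = 36*u*v,
  G = r_v · r_v = 36*u^2 + 1.
Evaluating at (u, v) = (1/2, -2): E = 145, F = -36, G = 10.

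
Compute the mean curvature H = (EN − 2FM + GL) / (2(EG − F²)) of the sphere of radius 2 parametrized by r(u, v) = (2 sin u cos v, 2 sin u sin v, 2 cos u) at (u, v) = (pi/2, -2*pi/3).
H = -1/2

With E = 4, F = 0, G = 4*sin(u)^2, L = -2*sin(u)/Abs(sin(u)), M = 0, N = -2*sin(u)^3/Abs(sin(u)), assemble
  H = (EN − 2FM + GL) / (2(EG − F²)) = -sin(u)/(2*Abs(sin(u))).
At (u, v) = (pi/2, -2*pi/3): H = -1/2.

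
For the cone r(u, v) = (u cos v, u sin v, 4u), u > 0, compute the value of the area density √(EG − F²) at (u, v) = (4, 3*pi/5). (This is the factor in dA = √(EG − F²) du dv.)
√(EG − F²)|_{(4, 3*pi/5)} = 4*sqrt(17)

E = 17, F = 0, G = u^2, so EG − F² = 17*u^2. Taking the positive square root: √(EG − F²) = sqrt(17)*Abs(u). At (u, v) = (4, 3*pi/5): 4*sqrt(17).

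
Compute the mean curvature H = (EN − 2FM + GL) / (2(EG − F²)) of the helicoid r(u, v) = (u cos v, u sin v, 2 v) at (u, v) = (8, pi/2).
H = 0

With E = 1, F = 0, G = u^2 + 4, L = 0, M = -2/sqrt(u^2 + 4), N = 0, assemble
  H = (EN − 2FM + GL) / (2(EG − F²)) = 0.
At (u, v) = (8, pi/2): H = 0.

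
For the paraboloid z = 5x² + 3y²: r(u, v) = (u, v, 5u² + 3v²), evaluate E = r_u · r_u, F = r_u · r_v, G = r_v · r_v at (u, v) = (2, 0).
E = 401;  F = 0;  G = 1

Partials: r_u = (1, 0, 10*u), r_v = (0, 1, 6*v). As functions of (u, v):
  E = r_u · r_u = 100*u^2 + 1,
  F = r_u · r_v = 60*u*v,
  G = r_v · r_v = 36*v^2 + 1.
Evaluating at (u, v) = (2, 0): E = 401, F = 0, G = 1.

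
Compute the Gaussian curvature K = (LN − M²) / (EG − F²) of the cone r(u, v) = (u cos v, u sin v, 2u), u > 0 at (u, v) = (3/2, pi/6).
K = 0

Coefficients of the first fundamental form: E = 5, F = 0, G = u^2.
Coefficients of the second fundamental form: L = 0, M = 0, N = 2*sqrt(5)*u^2/(5*Abs(u)).
Assemble K = (LN − M²)/(EG − F²) = 0. At (u, v) = (3/2, pi/6): K = 0.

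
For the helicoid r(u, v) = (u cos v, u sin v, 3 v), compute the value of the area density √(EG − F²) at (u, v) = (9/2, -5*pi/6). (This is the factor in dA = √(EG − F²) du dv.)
√(EG − F²)|_{(9/2, -5*pi/6)} = 3*sqrt(13)/2

E = 1, F = 0, G = u^2 + 9, so EG − F² = u^2 + 9. Taking the positive square root: √(EG − F²) = sqrt(u^2 + 9). At (u, v) = (9/2, -5*pi/6): 3*sqrt(13)/2.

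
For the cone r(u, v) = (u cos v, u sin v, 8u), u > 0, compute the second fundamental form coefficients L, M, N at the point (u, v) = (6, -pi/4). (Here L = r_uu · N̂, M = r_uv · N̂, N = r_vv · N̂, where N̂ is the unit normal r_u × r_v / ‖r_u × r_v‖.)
L = 0;  M = 0;  N = 48*sqrt(65)/65

Compute the unit normal N̂(u, v) = (-8*sqrt(65)*u*cos(v)/(65*Abs(u)), -8*sqrt(65)*u*sin(v)/(65*Abs(u)), sqrt(65)*u/(65*Abs(u))), and the second partials r_uu, r_uv, r_vv. Take dot products:
  L(u, v) = r_uu · N̂ = 0,
  M(u, v) = r_uv · N̂ = 0,
  N(u, v) = r_vv · N̂ = 8*sqrt(65)*u^2/(65*Abs(u)).
Evaluating at (u, v) = (6, -pi/4):
  L = 0, M = 0, N = 48*sqrt(65)/65.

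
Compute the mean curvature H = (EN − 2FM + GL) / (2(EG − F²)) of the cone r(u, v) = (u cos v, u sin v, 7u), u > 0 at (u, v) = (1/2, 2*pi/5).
H = 7*sqrt(2)/10

With E = 50, F = 0, G = u^2, L = 0, M = 0, N = 7*sqrt(2)*u^2/(10*Abs(u)), assemble
  H = (EN − 2FM + GL) / (2(EG − F²)) = 7*sqrt(2)/(20*Abs(u)).
At (u, v) = (1/2, 2*pi/5): H = 7*sqrt(2)/10.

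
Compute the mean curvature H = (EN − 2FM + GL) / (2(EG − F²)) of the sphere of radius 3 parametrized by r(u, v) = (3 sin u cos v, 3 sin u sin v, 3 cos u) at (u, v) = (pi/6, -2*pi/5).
H = -1/3

With E = 9, F = 0, G = 9*sin(u)^2, L = -3*sin(u)/Abs(sin(u)), M = 0, N = -3*sin(u)^3/Abs(sin(u)), assemble
  H = (EN − 2FM + GL) / (2(EG − F²)) = -sin(u)/(3*Abs(sin(u))).
At (u, v) = (pi/6, -2*pi/5): H = -1/3.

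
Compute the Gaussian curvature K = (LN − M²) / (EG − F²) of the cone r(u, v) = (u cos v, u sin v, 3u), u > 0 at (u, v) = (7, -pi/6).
K = 0

Coefficients of the first fundamental form: E = 10, F = 0, G = u^2.
Coefficients of the second fundamental form: L = 0, M = 0, N = 3*sqrt(10)*u^2/(10*Abs(u)).
Assemble K = (LN − M²)/(EG − F²) = 0. At (u, v) = (7, -pi/6): K = 0.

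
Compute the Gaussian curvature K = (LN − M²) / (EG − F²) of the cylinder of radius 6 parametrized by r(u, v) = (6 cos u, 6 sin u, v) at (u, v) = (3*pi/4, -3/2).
K = 0

Coefficients of the first fundamental form: E = 36, F = 0, G = 1.
Coefficients of the second fundamental form: L = -6, M = 0, N = 0.
Assemble K = (LN − M²)/(EG − F²) = 0. At (u, v) = (3*pi/4, -3/2): K = 0.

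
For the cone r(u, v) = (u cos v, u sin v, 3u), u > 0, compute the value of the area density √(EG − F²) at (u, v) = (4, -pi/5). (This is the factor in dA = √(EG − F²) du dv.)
√(EG − F²)|_{(4, -pi/5)} = 4*sqrt(10)

E = 10, F = 0, G = u^2, so EG − F² = 10*u^2. Taking the positive square root: √(EG − F²) = sqrt(10)*Abs(u). At (u, v) = (4, -pi/5): 4*sqrt(10).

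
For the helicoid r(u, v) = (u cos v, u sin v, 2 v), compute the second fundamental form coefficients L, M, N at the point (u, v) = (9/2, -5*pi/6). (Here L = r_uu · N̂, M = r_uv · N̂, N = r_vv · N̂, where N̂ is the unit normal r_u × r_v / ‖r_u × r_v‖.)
L = 0;  M = -4*sqrt(97)/97;  N = 0

Compute the unit normal N̂(u, v) = (2*sin(v)/sqrt(u^2 + 4), -2*cos(v)/sqrt(u^2 + 4), u/sqrt(u^2 + 4)), and the second partials r_uu, r_uv, r_vv. Take dot products:
  L(u, v) = r_uu · N̂ = 0,
  M(u, v) = r_uv · N̂ = -2/sqrt(u^2 + 4),
  N(u, v) = r_vv · N̂ = 0.
Evaluating at (u, v) = (9/2, -5*pi/6):
  L = 0, M = -4*sqrt(97)/97, N = 0.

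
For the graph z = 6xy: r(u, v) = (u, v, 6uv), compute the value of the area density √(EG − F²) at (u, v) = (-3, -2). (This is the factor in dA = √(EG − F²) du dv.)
√(EG − F²)|_{(-3, -2)} = sqrt(469)

E = 36*v^2 + 1, F = 36*u*v, G = 36*u^2 + 1, so EG − F² = 36*u^2 + 36*v^2 + 1. Taking the positive square root: √(EG − F²) = sqrt(36*u^2 + 36*v^2 + 1). At (u, v) = (-3, -2): sqrt(469).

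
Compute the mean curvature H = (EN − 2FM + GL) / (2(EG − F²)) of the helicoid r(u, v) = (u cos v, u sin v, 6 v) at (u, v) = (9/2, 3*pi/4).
H = 0

With E = 1, F = 0, G = u^2 + 36, L = 0, M = -6/sqrt(u^2 + 36), N = 0, assemble
  H = (EN − 2FM + GL) / (2(EG − F²)) = 0.
At (u, v) = (9/2, 3*pi/4): H = 0.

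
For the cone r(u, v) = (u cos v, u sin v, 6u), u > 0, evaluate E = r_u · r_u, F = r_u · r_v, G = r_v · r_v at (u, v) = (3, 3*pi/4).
E = 37;  F = 0;  G = 9

Partials: r_u = (cos(v), sin(v), 6), r_v = (-u*sin(v), u*cos(v), 0). As functions of (u, v):
  E = r_u · r_u = 37,
  F = r_u · r_v = 0,
  G = r_v · r_v = u^2.
Evaluating at (u, v) = (3, 3*pi/4): E = 37, F = 0, G = 9.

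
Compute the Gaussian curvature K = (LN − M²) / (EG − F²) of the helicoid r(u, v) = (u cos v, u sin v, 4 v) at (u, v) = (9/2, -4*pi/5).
K = -256/21025

Coefficients of the first fundamental form: E = 1, F = 0, G = u^2 + 16.
Coefficients of the second fundamental form: L = 0, M = -4/sqrt(u^2 + 16), N = 0.
Assemble K = (LN − M²)/(EG − F²) = -16/(u^2 + 16)^2. At (u, v) = (9/2, -4*pi/5): K = -256/21025.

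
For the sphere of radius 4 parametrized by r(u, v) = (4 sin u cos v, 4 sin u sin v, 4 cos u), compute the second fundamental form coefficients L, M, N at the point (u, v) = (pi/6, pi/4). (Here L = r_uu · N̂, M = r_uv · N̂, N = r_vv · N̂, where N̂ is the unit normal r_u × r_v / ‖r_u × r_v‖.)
L = -4;  M = 0;  N = -1

Compute the unit normal N̂(u, v) = (sin(u)^2*cos(v)/Abs(sin(u)), sin(u)^2*sin(v)/Abs(sin(u)), sin(2*u)/(2*Abs(sin(u)))), and the second partials r_uu, r_uv, r_vv. Take dot products:
  L(u, v) = r_uu · N̂ = -4*sin(u)/Abs(sin(u)),
  M(u, v) = r_uv · N̂ = 0,
  N(u, v) = r_vv · N̂ = -4*sin(u)^3/Abs(sin(u)).
Evaluating at (u, v) = (pi/6, pi/4):
  L = -4, M = 0, N = -1.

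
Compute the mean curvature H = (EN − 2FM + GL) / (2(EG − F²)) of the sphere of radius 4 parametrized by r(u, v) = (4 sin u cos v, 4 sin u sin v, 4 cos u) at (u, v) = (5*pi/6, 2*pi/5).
H = -1/4

With E = 16, F = 0, G = 16*sin(u)^2, L = -4*sin(u)/Abs(sin(u)), M = 0, N = -4*sin(u)^3/Abs(sin(u)), assemble
  H = (EN − 2FM + GL) / (2(EG − F²)) = -sin(u)/(4*Abs(sin(u))).
At (u, v) = (5*pi/6, 2*pi/5): H = -1/4.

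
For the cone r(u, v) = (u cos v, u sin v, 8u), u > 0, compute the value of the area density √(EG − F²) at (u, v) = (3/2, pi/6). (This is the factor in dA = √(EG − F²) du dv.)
√(EG − F²)|_{(3/2, pi/6)} = 3*sqrt(65)/2

E = 65, F = 0, G = u^2, so EG − F² = 65*u^2. Taking the positive square root: √(EG − F²) = sqrt(65)*Abs(u). At (u, v) = (3/2, pi/6): 3*sqrt(65)/2.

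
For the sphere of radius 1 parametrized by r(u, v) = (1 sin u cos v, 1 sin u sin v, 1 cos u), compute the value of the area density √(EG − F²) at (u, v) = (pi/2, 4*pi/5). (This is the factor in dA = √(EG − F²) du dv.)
√(EG − F²)|_{(pi/2, 4*pi/5)} = 1

E = 1, F = 0, G = sin(u)^2, so EG − F² = sin(u)^2. Taking the positive square root: √(EG − F²) = Abs(sin(u)). At (u, v) = (pi/2, 4*pi/5): 1.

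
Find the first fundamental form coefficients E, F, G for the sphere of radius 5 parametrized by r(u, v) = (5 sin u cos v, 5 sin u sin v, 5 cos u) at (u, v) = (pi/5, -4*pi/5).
E = 25;  F = 0;  G = 125/8 - 25*sqrt(5)/8

Partials: r_u = (5*cos(u)*cos(v), 5*sin(v)*cos(u), -5*sin(u)), r_v = (-5*sin(u)*sin(v), 5*sin(u)*cos(v), 0). As functions of (u, v):
  E = r_u · r_u = 25,
  F = r_u · r_v = 0,
  G = r_v · r_v = 25*sin(u)^2.
Evaluating at (u, v) = (pi/5, -4*pi/5): E = 25, F = 0, G = 125/8 - 25*sqrt(5)/8.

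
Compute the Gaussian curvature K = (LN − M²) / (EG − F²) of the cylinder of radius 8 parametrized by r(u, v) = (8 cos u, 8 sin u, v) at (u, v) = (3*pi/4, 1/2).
K = 0

Coefficients of the first fundamental form: E = 64, F = 0, G = 1.
Coefficients of the second fundamental form: L = -8, M = 0, N = 0.
Assemble K = (LN − M²)/(EG − F²) = 0. At (u, v) = (3*pi/4, 1/2): K = 0.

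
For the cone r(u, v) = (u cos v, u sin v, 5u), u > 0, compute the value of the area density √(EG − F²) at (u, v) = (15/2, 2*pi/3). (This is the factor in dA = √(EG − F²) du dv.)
√(EG − F²)|_{(15/2, 2*pi/3)} = 15*sqrt(26)/2

E = 26, F = 0, G = u^2, so EG − F² = 26*u^2. Taking the positive square root: √(EG − F²) = sqrt(26)*Abs(u). At (u, v) = (15/2, 2*pi/3): 15*sqrt(26)/2.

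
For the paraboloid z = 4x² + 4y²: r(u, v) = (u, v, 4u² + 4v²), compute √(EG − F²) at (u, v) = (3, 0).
√(EG − F²)|_{(3, 0)} = sqrt(577)

E = 64*u^2 + 1, F = 64*u*v, G = 64*v^2 + 1; EG − F² = 64*u^2 + 64*v^2 + 1; √(EG − F²) = sqrt(64*u^2 + 64*v^2 + 1). At the given point: sqrt(577).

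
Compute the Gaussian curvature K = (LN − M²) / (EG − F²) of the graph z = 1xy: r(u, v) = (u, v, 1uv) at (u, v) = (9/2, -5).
K = -16/34225

Coefficients of the first fundamental form: E = v^2 + 1, F = u*v, G = u^2 + 1.
Coefficients of the second fundamental form: L = 0, M = 1/sqrt(u^2 + v^2 + 1), N = 0.
Assemble K = (LN − M²)/(EG − F²) = 1/((u^2*v^2 - (u^2 + 1)*(v^2 + 1))*(u^2 + v^2 + 1)). At (u, v) = (9/2, -5): K = -16/34225.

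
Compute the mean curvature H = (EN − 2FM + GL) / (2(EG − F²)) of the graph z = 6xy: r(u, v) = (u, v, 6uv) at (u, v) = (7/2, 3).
H = -567*sqrt(766)/146689

With E = 36*v^2 + 1, F = 36*u*v, G = 36*u^2 + 1, L = 0, M = 6/sqrt(36*u^2 + 36*v^2 + 1), N = 0, assemble
  H = (EN − 2FM + GL) / (2(EG − F²)) = -216*u*v/(36*u^2 + 36*v^2 + 1)^(3/2).
At (u, v) = (7/2, 3): H = -567*sqrt(766)/146689.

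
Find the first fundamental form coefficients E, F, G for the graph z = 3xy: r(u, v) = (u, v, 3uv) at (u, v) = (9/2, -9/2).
E = 733/4;  F = -729/4;  G = 733/4

Partials: r_u = (1, 0, 3*v), r_v = (0, 1, 3*u). As functions of (u, v):
  E = r_u · r_u = 9*v^2 + 1,
  F = r_u · r_v = 9*u*v,
  G = r_v · r_v = 9*u^2 + 1.
Evaluating at (u, v) = (9/2, -9/2): E = 733/4, F = -729/4, G = 733/4.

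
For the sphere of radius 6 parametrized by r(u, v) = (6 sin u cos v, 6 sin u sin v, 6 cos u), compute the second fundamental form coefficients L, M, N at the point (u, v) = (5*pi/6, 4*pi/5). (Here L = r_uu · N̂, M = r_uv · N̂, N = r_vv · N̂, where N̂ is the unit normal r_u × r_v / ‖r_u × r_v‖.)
L = -6;  M = 0;  N = -3/2

Compute the unit normal N̂(u, v) = (sin(u)^2*cos(v)/Abs(sin(u)), sin(u)^2*sin(v)/Abs(sin(u)), sin(2*u)/(2*Abs(sin(u)))), and the second partials r_uu, r_uv, r_vv. Take dot products:
  L(u, v) = r_uu · N̂ = -6*sin(u)/Abs(sin(u)),
  M(u, v) = r_uv · N̂ = 0,
  N(u, v) = r_vv · N̂ = -6*sin(u)^3/Abs(sin(u)).
Evaluating at (u, v) = (5*pi/6, 4*pi/5):
  L = -6, M = 0, N = -3/2.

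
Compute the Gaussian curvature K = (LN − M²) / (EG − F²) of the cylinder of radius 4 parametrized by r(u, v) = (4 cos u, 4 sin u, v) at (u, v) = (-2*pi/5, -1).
K = 0

Coefficients of the first fundamental form: E = 16, F = 0, G = 1.
Coefficients of the second fundamental form: L = -4, M = 0, N = 0.
Assemble K = (LN − M²)/(EG − F²) = 0. At (u, v) = (-2*pi/5, -1): K = 0.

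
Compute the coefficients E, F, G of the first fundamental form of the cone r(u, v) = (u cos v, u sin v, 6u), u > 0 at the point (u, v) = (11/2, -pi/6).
E = 37;  F = 0;  G = 121/4

Partials: r_u = (cos(v), sin(v), 6), r_v = (-u*sin(v), u*cos(v), 0). As functions of (u, v):
  E = r_u · r_u = 37,
  F = r_u · r_v = 0,
  G = r_v · r_v = u^2.
Evaluating at (u, v) = (11/2, -pi/6): E = 37, F = 0, G = 121/4.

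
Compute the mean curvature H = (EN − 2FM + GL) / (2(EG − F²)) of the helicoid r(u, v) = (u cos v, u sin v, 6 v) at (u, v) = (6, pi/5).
H = 0

With E = 1, F = 0, G = u^2 + 36, L = 0, M = -6/sqrt(u^2 + 36), N = 0, assemble
  H = (EN − 2FM + GL) / (2(EG − F²)) = 0.
At (u, v) = (6, pi/5): H = 0.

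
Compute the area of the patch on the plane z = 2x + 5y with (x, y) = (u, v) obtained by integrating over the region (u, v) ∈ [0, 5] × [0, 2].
Area = 10*sqrt(30)

Area = ∫∫ √(EG − F²) du dv with √(EG − F²) = sqrt(30). Integrating over [0, 5] × [0, 2] gives 10*sqrt(30).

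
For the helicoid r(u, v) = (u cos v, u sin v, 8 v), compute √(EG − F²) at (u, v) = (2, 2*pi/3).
√(EG − F²)|_{(2, 2*pi/3)} = 2*sqrt(17)

E = 1, F = 0, G = u^2 + 64; EG − F² = u^2 + 64; √(EG − F²) = sqrt(u^2 + 64). At the given point: 2*sqrt(17).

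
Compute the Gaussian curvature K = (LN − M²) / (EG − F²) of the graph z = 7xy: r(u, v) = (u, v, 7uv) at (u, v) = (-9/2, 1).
K = -784/17380561

Coefficients of the first fundamental form: E = 49*v^2 + 1, F = 49*u*v, G = 49*u^2 + 1.
Coefficients of the second fundamental form: L = 0, M = 7/sqrt(49*u^2 + 49*v^2 + 1), N = 0.
Assemble K = (LN − M²)/(EG − F²) = -49/(2401*u^4 + 4802*u^2*v^2 + 98*u^2 + 2401*v^4 + 98*v^2 + 1). At (u, v) = (-9/2, 1): K = -784/17380561.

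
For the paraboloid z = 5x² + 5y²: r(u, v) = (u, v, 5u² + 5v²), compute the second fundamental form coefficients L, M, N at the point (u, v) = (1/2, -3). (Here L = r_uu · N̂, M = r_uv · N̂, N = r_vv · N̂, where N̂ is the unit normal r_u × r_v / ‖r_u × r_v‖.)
L = 5*sqrt(926)/463;  M = 0;  N = 5*sqrt(926)/463

Compute the unit normal N̂(u, v) = (-10*u/sqrt(100*u^2 + 100*v^2 + 1), -10*v/sqrt(100*u^2 + 100*v^2 + 1), 1/sqrt(100*u^2 + 100*v^2 + 1)), and the second partials r_uu, r_uv, r_vv. Take dot products:
  L(u, v) = r_uu · N̂ = 10/sqrt(100*u^2 + 100*v^2 + 1),
  M(u, v) = r_uv · N̂ = 0,
  N(u, v) = r_vv · N̂ = 10/sqrt(100*u^2 + 100*v^2 + 1).
Evaluating at (u, v) = (1/2, -3):
  L = 5*sqrt(926)/463, M = 0, N = 5*sqrt(926)/463.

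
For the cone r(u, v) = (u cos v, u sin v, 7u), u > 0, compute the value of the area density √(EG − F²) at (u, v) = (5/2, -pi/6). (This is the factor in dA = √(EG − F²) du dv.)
√(EG − F²)|_{(5/2, -pi/6)} = 25*sqrt(2)/2

E = 50, F = 0, G = u^2, so EG − F² = 50*u^2. Taking the positive square root: √(EG − F²) = 5*sqrt(2)*Abs(u). At (u, v) = (5/2, -pi/6): 25*sqrt(2)/2.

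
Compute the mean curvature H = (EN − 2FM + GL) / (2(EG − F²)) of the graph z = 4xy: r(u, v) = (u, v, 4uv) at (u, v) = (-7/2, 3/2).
H = 336*sqrt(233)/54289

With E = 16*v^2 + 1, F = 16*u*v, G = 16*u^2 + 1, L = 0, M = 4/sqrt(16*u^2 + 16*v^2 + 1), N = 0, assemble
  H = (EN − 2FM + GL) / (2(EG − F²)) = -64*u*v/(16*u^2 + 16*v^2 + 1)^(3/2).
At (u, v) = (-7/2, 3/2): H = 336*sqrt(233)/54289.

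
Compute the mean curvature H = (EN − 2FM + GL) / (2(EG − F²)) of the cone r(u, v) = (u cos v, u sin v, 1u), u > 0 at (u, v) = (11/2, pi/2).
H = sqrt(2)/22

With E = 2, F = 0, G = u^2, L = 0, M = 0, N = sqrt(2)*u^2/(2*Abs(u)), assemble
  H = (EN − 2FM + GL) / (2(EG − F²)) = sqrt(2)/(4*Abs(u)).
At (u, v) = (11/2, pi/2): H = sqrt(2)/22.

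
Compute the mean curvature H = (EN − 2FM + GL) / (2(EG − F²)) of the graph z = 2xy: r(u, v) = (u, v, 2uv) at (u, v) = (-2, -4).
H = -64/729

With E = 4*v^2 + 1, F = 4*u*v, G = 4*u^2 + 1, L = 0, M = 2/sqrt(4*u^2 + 4*v^2 + 1), N = 0, assemble
  H = (EN − 2FM + GL) / (2(EG − F²)) = -8*u*v/(4*u^2 + 4*v^2 + 1)^(3/2).
At (u, v) = (-2, -4): H = -64/729.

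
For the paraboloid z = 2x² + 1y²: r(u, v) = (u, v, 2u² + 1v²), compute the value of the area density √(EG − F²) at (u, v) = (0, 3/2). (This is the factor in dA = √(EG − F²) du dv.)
√(EG − F²)|_{(0, 3/2)} = sqrt(10)

E = 16*u^2 + 1, F = 8*u*v, G = 4*v^2 + 1, so EG − F² = 16*u^2 + 4*v^2 + 1. Taking the positive square root: √(EG − F²) = sqrt(16*u^2 + 4*v^2 + 1). At (u, v) = (0, 3/2): sqrt(10).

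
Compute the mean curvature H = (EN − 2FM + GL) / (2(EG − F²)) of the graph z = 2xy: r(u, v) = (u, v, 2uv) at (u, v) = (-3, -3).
H = -72*sqrt(73)/5329

With E = 4*v^2 + 1, F = 4*u*v, G = 4*u^2 + 1, L = 0, M = 2/sqrt(4*u^2 + 4*v^2 + 1), N = 0, assemble
  H = (EN − 2FM + GL) / (2(EG − F²)) = -8*u*v/(4*u^2 + 4*v^2 + 1)^(3/2).
At (u, v) = (-3, -3): H = -72*sqrt(73)/5329.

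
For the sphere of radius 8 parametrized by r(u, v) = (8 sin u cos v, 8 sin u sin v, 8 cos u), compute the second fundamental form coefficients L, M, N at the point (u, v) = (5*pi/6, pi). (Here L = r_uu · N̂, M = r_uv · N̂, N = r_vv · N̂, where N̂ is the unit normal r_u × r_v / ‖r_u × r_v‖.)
L = -8;  M = 0;  N = -2

Compute the unit normal N̂(u, v) = (sin(u)^2*cos(v)/Abs(sin(u)), sin(u)^2*sin(v)/Abs(sin(u)), sin(2*u)/(2*Abs(sin(u)))), and the second partials r_uu, r_uv, r_vv. Take dot products:
  L(u, v) = r_uu · N̂ = -8*sin(u)/Abs(sin(u)),
  M(u, v) = r_uv · N̂ = 0,
  N(u, v) = r_vv · N̂ = -8*sin(u)^3/Abs(sin(u)).
Evaluating at (u, v) = (5*pi/6, pi):
  L = -8, M = 0, N = -2.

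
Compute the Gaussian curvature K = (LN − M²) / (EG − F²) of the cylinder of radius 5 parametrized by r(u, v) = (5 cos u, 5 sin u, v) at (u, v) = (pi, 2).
K = 0

Coefficients of the first fundamental form: E = 25, F = 0, G = 1.
Coefficients of the second fundamental form: L = -5, M = 0, N = 0.
Assemble K = (LN − M²)/(EG − F²) = 0. At (u, v) = (pi, 2): K = 0.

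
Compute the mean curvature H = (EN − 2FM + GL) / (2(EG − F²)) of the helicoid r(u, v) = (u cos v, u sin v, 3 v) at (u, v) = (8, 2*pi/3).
H = 0

With E = 1, F = 0, G = u^2 + 9, L = 0, M = -3/sqrt(u^2 + 9), N = 0, assemble
  H = (EN − 2FM + GL) / (2(EG − F²)) = 0.
At (u, v) = (8, 2*pi/3): H = 0.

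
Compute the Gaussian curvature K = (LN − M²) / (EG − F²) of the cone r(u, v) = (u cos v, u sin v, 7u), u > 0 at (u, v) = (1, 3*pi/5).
K = 0

Coefficients of the first fundamental form: E = 50, F = 0, G = u^2.
Coefficients of the second fundamental form: L = 0, M = 0, N = 7*sqrt(2)*u^2/(10*Abs(u)).
Assemble K = (LN − M²)/(EG − F²) = 0. At (u, v) = (1, 3*pi/5): K = 0.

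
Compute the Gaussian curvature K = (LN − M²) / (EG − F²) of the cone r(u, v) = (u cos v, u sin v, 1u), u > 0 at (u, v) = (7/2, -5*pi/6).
K = 0

Coefficients of the first fundamental form: E = 2, F = 0, G = u^2.
Coefficients of the second fundamental form: L = 0, M = 0, N = sqrt(2)*u^2/(2*Abs(u)).
Assemble K = (LN − M²)/(EG − F²) = 0. At (u, v) = (7/2, -5*pi/6): K = 0.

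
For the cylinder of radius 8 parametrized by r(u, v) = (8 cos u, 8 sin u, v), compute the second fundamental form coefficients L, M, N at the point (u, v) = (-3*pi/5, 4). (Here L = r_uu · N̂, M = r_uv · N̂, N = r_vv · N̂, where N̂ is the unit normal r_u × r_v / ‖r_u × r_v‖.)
L = -8;  M = 0;  N = 0

Compute the unit normal N̂(u, v) = (cos(u), sin(u), 0), and the second partials r_uu, r_uv, r_vv. Take dot products:
  L(u, v) = r_uu · N̂ = -8,
  M(u, v) = r_uv · N̂ = 0,
  N(u, v) = r_vv · N̂ = 0.
Evaluating at (u, v) = (-3*pi/5, 4):
  L = -8, M = 0, N = 0.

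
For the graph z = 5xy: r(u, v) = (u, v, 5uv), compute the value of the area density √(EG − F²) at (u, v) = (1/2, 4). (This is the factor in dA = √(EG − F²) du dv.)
√(EG − F²)|_{(1/2, 4)} = 3*sqrt(181)/2

E = 25*v^2 + 1, F = 25*u*v, G = 25*u^2 + 1, so EG − F² = 25*u^2 + 25*v^2 + 1. Taking the positive square root: √(EG − F²) = sqrt(25*u^2 + 25*v^2 + 1). At (u, v) = (1/2, 4): 3*sqrt(181)/2.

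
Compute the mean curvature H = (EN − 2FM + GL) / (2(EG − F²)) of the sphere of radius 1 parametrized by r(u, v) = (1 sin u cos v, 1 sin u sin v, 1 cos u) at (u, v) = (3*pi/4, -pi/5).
H = -1

With E = 1, F = 0, G = sin(u)^2, L = -sin(u)/Abs(sin(u)), M = 0, N = -sin(u)^3/Abs(sin(u)), assemble
  H = (EN − 2FM + GL) / (2(EG − F²)) = -sin(u)/Abs(sin(u)).
At (u, v) = (3*pi/4, -pi/5): H = -1.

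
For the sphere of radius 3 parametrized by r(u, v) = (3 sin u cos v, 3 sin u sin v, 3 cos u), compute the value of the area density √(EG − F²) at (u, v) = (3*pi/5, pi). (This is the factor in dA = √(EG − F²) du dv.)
√(EG − F²)|_{(3*pi/5, pi)} = 9*sqrt(2*sqrt(5) + 10)/4

E = 9, F = 0, G = 9*sin(u)^2, so EG − F² = 81*sin(u)^2. Taking the positive square root: √(EG − F²) = 9*Abs(sin(u)). At (u, v) = (3*pi/5, pi): 9*sqrt(2*sqrt(5) + 10)/4.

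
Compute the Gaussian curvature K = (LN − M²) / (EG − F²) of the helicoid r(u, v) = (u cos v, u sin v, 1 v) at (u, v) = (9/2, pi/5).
K = -16/7225

Coefficients of the first fundamental form: E = 1, F = 0, G = u^2 + 1.
Coefficients of the second fundamental form: L = 0, M = -1/sqrt(u^2 + 1), N = 0.
Assemble K = (LN − M²)/(EG − F²) = -1/(u^2 + 1)^2. At (u, v) = (9/2, pi/5): K = -16/7225.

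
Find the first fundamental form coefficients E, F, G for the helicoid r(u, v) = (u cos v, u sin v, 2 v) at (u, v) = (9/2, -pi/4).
E = 1;  F = 0;  G = 97/4

Partials: r_u = (cos(v), sin(v), 0), r_v = (-u*sin(v), u*cos(v), 2). As functions of (u, v):
  E = r_u · r_u = 1,
  F = r_u · r_v = 0,
  G = r_v · r_v = u^2 + 4.
Evaluating at (u, v) = (9/2, -pi/4): E = 1, F = 0, G = 97/4.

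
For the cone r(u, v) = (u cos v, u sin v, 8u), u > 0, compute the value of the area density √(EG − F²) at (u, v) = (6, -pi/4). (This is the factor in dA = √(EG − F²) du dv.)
√(EG − F²)|_{(6, -pi/4)} = 6*sqrt(65)

E = 65, F = 0, G = u^2, so EG − F² = 65*u^2. Taking the positive square root: √(EG − F²) = sqrt(65)*Abs(u). At (u, v) = (6, -pi/4): 6*sqrt(65).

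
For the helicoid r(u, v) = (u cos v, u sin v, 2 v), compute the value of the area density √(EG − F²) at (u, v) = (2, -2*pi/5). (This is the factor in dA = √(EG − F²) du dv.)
√(EG − F²)|_{(2, -2*pi/5)} = 2*sqrt(2)

E = 1, F = 0, G = u^2 + 4, so EG − F² = u^2 + 4. Taking the positive square root: √(EG − F²) = sqrt(u^2 + 4). At (u, v) = (2, -2*pi/5): 2*sqrt(2).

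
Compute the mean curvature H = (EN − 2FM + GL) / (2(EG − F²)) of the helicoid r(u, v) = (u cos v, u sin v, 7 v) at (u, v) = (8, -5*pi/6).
H = 0

With E = 1, F = 0, G = u^2 + 49, L = 0, M = -7/sqrt(u^2 + 49), N = 0, assemble
  H = (EN − 2FM + GL) / (2(EG − F²)) = 0.
At (u, v) = (8, -5*pi/6): H = 0.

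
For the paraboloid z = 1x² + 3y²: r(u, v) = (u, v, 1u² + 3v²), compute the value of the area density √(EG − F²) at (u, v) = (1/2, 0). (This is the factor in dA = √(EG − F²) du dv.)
√(EG − F²)|_{(1/2, 0)} = sqrt(2)

E = 4*u^2 + 1, F = 12*u*v, G = 36*v^2 + 1, so EG − F² = 4*u^2 + 36*v^2 + 1. Taking the positive square root: √(EG − F²) = sqrt(4*u^2 + 36*v^2 + 1). At (u, v) = (1/2, 0): sqrt(2).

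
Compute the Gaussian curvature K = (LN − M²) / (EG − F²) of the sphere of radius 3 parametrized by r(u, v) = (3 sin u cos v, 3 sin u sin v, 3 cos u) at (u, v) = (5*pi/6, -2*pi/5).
K = 1/9

Coefficients of the first fundamental form: E = 9, F = 0, G = 9*sin(u)^2.
Coefficients of the second fundamental form: L = -3*sin(u)/Abs(sin(u)), M = 0, N = -3*sin(u)^3/Abs(sin(u)).
Assemble K = (LN − M²)/(EG − F²) = 1/9. At (u, v) = (5*pi/6, -2*pi/5): K = 1/9.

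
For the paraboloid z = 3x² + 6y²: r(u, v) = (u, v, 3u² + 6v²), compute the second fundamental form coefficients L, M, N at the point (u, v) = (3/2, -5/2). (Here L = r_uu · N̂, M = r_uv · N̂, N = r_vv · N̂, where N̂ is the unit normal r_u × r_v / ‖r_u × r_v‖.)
L = 3*sqrt(982)/491;  M = 0;  N = 6*sqrt(982)/491

Compute the unit normal N̂(u, v) = (-6*u/sqrt(36*u^2 + 144*v^2 + 1), -12*v/sqrt(36*u^2 + 144*v^2 + 1), 1/sqrt(36*u^2 + 144*v^2 + 1)), and the second partials r_uu, r_uv, r_vv. Take dot products:
  L(u, v) = r_uu · N̂ = 6/sqrt(36*u^2 + 144*v^2 + 1),
  M(u, v) = r_uv · N̂ = 0,
  N(u, v) = r_vv · N̂ = 12/sqrt(36*u^2 + 144*v^2 + 1).
Evaluating at (u, v) = (3/2, -5/2):
  L = 3*sqrt(982)/491, M = 0, N = 6*sqrt(982)/491.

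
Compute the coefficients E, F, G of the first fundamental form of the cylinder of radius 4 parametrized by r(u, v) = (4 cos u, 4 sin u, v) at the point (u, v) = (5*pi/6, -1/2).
E = 16;  F = 0;  G = 1

Partials: r_u = (-4*sin(u), 4*cos(u), 0), r_v = (0, 0, 1). As functions of (u, v):
  E = r_u · r_u = 16,
  F = r_u · r_v = 0,
  G = r_v · r_v = 1.
Evaluating at (u, v) = (5*pi/6, -1/2): E = 16, F = 0, G = 1.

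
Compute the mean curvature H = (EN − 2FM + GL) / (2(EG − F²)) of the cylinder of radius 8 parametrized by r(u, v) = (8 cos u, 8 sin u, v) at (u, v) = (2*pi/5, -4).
H = -1/16

With E = 64, F = 0, G = 1, L = -8, M = 0, N = 0, assemble
  H = (EN − 2FM + GL) / (2(EG − F²)) = -1/16.
At (u, v) = (2*pi/5, -4): H = -1/16.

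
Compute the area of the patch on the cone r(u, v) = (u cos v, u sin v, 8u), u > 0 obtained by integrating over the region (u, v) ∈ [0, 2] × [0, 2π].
Area = 4*sqrt(65)*pi

Area = ∫∫ √(EG − F²) du dv with √(EG − F²) = sqrt(65)*Abs(u). Integrating over [0, 2] × [0, 2π] gives 4*sqrt(65)*pi.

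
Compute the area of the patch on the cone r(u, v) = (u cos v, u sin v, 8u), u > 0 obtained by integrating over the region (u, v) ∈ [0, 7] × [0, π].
Area = 49*sqrt(65)*pi/2

Area = ∫∫ √(EG − F²) du dv with √(EG − F²) = sqrt(65)*Abs(u). Integrating over [0, 7] × [0, π] gives 49*sqrt(65)*pi/2.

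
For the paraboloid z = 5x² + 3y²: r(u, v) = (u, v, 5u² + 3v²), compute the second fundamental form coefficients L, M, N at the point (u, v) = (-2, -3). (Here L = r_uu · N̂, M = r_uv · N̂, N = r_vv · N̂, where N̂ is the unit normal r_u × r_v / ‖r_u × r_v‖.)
L = 2*sqrt(29)/29;  M = 0;  N = 6*sqrt(29)/145

Compute the unit normal N̂(u, v) = (-10*u/sqrt(100*u^2 + 36*v^2 + 1), -6*v/sqrt(100*u^2 + 36*v^2 + 1), 1/sqrt(100*u^2 + 36*v^2 + 1)), and the second partials r_uu, r_uv, r_vv. Take dot products:
  L(u, v) = r_uu · N̂ = 10/sqrt(100*u^2 + 36*v^2 + 1),
  M(u, v) = r_uv · N̂ = 0,
  N(u, v) = r_vv · N̂ = 6/sqrt(100*u^2 + 36*v^2 + 1).
Evaluating at (u, v) = (-2, -3):
  L = 2*sqrt(29)/29, M = 0, N = 6*sqrt(29)/145.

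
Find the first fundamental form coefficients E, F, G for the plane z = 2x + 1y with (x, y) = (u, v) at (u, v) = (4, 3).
E = 5;  F = 2;  G = 2

Partials: r_u = (1, 0, 2), r_v = (0, 1, 1). As functions of (u, v):
  E = r_u · r_u = 5,
  F = r_u · r_v = 2,
  G = r_v · r_v = 2.
Evaluating at (u, v) = (4, 3): E = 5, F = 2, G = 2.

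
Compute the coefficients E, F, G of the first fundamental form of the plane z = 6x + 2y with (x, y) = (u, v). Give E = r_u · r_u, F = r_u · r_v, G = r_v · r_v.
E = 37;  F = 12;  G = 5

Compute partials: r_u = (1, 0, 6), r_v = (0, 1, 2). Then
  E = r_u · r_u = 37,
  F = r_u · r_v = 12,
  G = r_v · r_v = 5.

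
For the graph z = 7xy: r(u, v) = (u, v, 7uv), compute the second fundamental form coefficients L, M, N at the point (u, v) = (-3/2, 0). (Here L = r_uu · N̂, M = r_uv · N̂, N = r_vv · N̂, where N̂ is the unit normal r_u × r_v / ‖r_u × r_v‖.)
L = 0;  M = 14*sqrt(445)/445;  N = 0

Compute the unit normal N̂(u, v) = (-7*v/sqrt(49*u^2 + 49*v^2 + 1), -7*u/sqrt(49*u^2 + 49*v^2 + 1), 1/sqrt(49*u^2 + 49*v^2 + 1)), and the second partials r_uu, r_uv, r_vv. Take dot products:
  L(u, v) = r_uu · N̂ = 0,
  M(u, v) = r_uv · N̂ = 7/sqrt(49*u^2 + 49*v^2 + 1),
  N(u, v) = r_vv · N̂ = 0.
Evaluating at (u, v) = (-3/2, 0):
  L = 0, M = 14*sqrt(445)/445, N = 0.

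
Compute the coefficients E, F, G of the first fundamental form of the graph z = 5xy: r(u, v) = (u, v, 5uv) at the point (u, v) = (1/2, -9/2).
E = 2029/4;  F = -225/4;  G = 29/4

Partials: r_u = (1, 0, 5*v), r_v = (0, 1, 5*u). As functions of (u, v):
  E = r_u · r_u = 25*v^2 + 1,
  F = r_u · r_v = 25*u*v,
  G = r_v · r_v = 25*u^2 + 1.
Evaluating at (u, v) = (1/2, -9/2): E = 2029/4, F = -225/4, G = 29/4.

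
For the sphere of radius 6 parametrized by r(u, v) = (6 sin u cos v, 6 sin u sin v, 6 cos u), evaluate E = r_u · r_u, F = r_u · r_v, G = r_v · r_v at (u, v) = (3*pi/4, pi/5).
E = 36;  F = 0;  G = 18

Partials: r_u = (6*cos(u)*cos(v), 6*sin(v)*cos(u), -6*sin(u)), r_v = (-6*sin(u)*sin(v), 6*sin(u)*cos(v), 0). As functions of (u, v):
  E = r_u · r_u = 36,
  F = r_u · r_v = 0,
  G = r_v · r_v = 36*sin(u)^2.
Evaluating at (u, v) = (3*pi/4, pi/5): E = 36, F = 0, G = 18.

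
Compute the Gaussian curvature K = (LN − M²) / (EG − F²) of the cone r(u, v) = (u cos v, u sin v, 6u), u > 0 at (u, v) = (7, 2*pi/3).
K = 0

Coefficients of the first fundamental form: E = 37, F = 0, G = u^2.
Coefficients of the second fundamental form: L = 0, M = 0, N = 6*sqrt(37)*u^2/(37*Abs(u)).
Assemble K = (LN − M²)/(EG − F²) = 0. At (u, v) = (7, 2*pi/3): K = 0.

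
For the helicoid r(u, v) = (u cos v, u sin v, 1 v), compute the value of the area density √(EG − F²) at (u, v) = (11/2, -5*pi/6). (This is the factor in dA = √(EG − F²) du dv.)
√(EG − F²)|_{(11/2, -5*pi/6)} = 5*sqrt(5)/2

E = 1, F = 0, G = u^2 + 1, so EG − F² = u^2 + 1. Taking the positive square root: √(EG − F²) = sqrt(u^2 + 1). At (u, v) = (11/2, -5*pi/6): 5*sqrt(5)/2.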